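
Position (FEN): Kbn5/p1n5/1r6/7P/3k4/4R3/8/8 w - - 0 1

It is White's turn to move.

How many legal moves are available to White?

White to move; king on a8.
In check: yes, from the black knight on c7.
Legal moves: none.
Count: 0.

0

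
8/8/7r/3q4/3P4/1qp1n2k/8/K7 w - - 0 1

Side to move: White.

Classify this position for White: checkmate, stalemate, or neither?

stalemate

White to move; white king on a1.
In check: no.
King squares — b1: attacked by Qb3; a2: attacked by Qb3; b2: attacked by Qb3.
Legal moves for White: none.
Not in check and no legal moves → stalemate.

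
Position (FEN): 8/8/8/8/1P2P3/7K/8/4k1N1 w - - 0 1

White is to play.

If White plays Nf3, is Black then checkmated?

no

After Nf3: black king on e1; in check: yes, from the white knight on f3.
Black has 4 legal replies: Kf2, Ke2, Kf1, Kd1.
In check but a legal move exists → not checkmate.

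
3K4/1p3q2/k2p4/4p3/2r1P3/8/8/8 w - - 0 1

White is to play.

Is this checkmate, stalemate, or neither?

stalemate

White to move; white king on d8.
In check: no.
King squares — c7: attacked by Rc4; d7: attacked by Qf7; e7: attacked by Qf7; c8: attacked by Rc4; e8: attacked by Qf7.
Legal moves for White: none.
Not in check and no legal moves → stalemate.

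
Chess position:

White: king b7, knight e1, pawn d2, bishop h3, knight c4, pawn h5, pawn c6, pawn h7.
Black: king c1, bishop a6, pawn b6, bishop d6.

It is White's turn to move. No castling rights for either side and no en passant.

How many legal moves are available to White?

4

White to move; king on b7.
In check: yes, from the black bishop on a6.
Legal moves: Ka8, Ka7, Kxb6, Kxa6.
Count: 4.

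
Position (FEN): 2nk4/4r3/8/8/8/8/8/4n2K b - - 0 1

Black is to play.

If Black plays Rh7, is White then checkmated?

After Rh7: white king on h1; in check: yes, from the black rook on h7.
White has 1 legal reply: Kg1.
In check but a legal move exists → not checkmate.

no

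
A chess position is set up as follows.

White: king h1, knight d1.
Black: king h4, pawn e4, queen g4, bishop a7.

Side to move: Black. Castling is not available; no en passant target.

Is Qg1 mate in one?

After Qg1: white king on h1; in check: yes, from the black queen on g1.
King squares — g1: attacked by Ba7; g2: attacked by Qg1; h2: attacked by Qg1.
White has no legal moves → checkmate.

yes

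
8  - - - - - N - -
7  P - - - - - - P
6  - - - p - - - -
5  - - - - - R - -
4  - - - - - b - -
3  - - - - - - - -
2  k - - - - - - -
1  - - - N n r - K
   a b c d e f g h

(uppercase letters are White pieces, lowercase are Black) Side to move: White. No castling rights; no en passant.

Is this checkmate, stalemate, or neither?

checkmate

White to move; white king on h1.
In check: yes, from the black rook on f1.
King squares — g1: attacked by Rf1; g2: attacked by Ne1; h2: attacked by Bf4.
Legal moves for White: none.
In check with no legal moves → checkmate.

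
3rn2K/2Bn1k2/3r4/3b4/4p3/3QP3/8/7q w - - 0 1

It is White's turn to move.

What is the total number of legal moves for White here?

White to move; king on h8.
In check: yes, from the black queen on h1.
Legal moves: none.
Count: 0.

0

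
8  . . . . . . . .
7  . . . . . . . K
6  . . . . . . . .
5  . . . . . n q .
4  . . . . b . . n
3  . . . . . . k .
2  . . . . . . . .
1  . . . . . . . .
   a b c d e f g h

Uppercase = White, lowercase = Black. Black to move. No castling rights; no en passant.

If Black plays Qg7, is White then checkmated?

yes

After Qg7: white king on h7; in check: yes, from the black queen on g7.
King squares — g6: attacked by Nh4; h6: attacked by Nf5; g7: attacked by Nf5; g8: attacked by Qg7; h8: attacked by Qg7.
White has no legal moves → checkmate.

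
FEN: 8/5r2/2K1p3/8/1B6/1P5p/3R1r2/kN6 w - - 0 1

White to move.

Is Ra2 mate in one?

After Ra2: black king on a1; in check: yes, from the white rook on a2.
Black has 3 legal replies: Kxa2, Kxb1, Rxa2.
In check but a legal move exists → not checkmate.

no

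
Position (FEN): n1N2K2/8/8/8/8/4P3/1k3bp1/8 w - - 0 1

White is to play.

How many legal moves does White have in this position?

White to move; king on f8.
In check: no.
Legal moves: Kg8, Ke8, Kg7, Kf7, Ke7, Ne7, Na7, Nd6, Nb6, e4.
Count: 10.

10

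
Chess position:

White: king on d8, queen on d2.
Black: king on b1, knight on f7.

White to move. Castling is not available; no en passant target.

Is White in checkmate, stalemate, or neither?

White to move; white king on d8.
In check: yes, from the black knight on f7.
Legal moves for White: Ke8, Kc8, Ke7, Kd7, Kc7.
White is in check but has 5 legal moves → neither.

neither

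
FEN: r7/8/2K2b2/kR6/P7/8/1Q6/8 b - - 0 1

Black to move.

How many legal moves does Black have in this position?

2

Black to move; king on a5.
In check: yes, from the white rook on b5.
Legal moves: Ka6, Kxa4.
Count: 2.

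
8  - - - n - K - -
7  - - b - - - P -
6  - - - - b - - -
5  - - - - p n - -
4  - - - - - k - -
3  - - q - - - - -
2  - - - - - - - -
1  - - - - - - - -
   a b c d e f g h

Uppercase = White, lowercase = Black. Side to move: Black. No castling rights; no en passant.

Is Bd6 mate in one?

no

After Bd6: white king on f8; in check: yes, from the black bishop on d6.
White has 1 legal reply: Ke8.
In check but a legal move exists → not checkmate.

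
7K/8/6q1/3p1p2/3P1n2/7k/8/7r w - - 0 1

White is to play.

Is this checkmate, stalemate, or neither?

White to move; white king on h8.
In check: no.
King squares — g7: attacked by Qg6; h7: attacked by Qg6; g8: attacked by Qg6.
Legal moves for White: none.
Not in check and no legal moves → stalemate.

stalemate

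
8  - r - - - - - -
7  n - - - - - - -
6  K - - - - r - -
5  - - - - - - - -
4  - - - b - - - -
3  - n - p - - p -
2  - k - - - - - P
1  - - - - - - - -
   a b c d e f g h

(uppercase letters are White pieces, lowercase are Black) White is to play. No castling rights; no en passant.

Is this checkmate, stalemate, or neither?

White to move; white king on a6.
In check: yes, from the black rook on f6.
King squares — a5: attacked by Nb3; b5: attacked by Na7; b6: attacked by Bd4; a7: attacked by Bd4; b7: attacked by Rb8.
Legal moves for White: none.
In check with no legal moves → checkmate.

checkmate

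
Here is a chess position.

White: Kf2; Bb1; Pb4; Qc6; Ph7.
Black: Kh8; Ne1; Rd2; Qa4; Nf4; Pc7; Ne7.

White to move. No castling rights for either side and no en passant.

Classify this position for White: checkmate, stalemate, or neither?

neither

White to move; white king on f2.
In check: yes, from the black rook on d2.
Legal moves for White: Kg3, Ke3, Kg1, Kf1, Kxe1.
White is in check but has 5 legal moves → neither.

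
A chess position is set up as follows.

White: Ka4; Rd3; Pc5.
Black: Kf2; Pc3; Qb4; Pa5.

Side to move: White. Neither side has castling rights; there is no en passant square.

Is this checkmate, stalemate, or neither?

White to move; white king on a4.
In check: yes, from the black queen on b4.
King squares — a3: attacked by Qb4; b3: attacked by Qb4; b4: attacked by Pa5; a5: attacked by Qb4; b5: attacked by Qb4.
Legal moves for White: none.
In check with no legal moves → checkmate.

checkmate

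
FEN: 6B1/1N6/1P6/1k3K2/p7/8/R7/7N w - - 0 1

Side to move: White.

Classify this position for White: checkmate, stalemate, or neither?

neither

White to move; white king on f5.
In check: no.
Legal moves for White include: Bh7, Bf7, Be6, Bd5, Bc4+, Bb3, Nd8, Nd6+, Nc5, Na5, Kg6, Kf6, Ke6, Kg5, Ke5, Kg4, Kf4, Ke4, ... (list truncated; more exist).
White has legal moves and is not in check → neither.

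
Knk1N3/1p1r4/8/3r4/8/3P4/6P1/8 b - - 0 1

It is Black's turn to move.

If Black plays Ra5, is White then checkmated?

After Ra5: white king on a8; in check: yes, from the black rook on a5.
King squares — a7: attacked by Ra5; b7: attacked by Rd7; b8: attacked by Kc8.
White has no legal moves → checkmate.

yes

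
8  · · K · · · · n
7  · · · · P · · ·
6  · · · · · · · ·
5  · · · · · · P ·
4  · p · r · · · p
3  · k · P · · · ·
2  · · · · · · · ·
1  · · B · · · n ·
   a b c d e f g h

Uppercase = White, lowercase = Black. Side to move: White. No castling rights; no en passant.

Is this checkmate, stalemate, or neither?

neither

White to move; white king on c8.
In check: no.
Legal moves for White: Kb8, Kc7, Kb7, Bf4, Be3, Ba3, Bd2, Bb2, e8=Q, e8=R, e8=B, e8=N, g6.
White has 13 legal moves and is not in check → neither.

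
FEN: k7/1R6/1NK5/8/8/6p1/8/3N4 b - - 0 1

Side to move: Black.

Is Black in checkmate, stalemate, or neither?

checkmate

Black to move; black king on a8.
In check: yes, from the white knight on b6.
King squares — a7: attacked by Rb7; b7: attacked by Kc6; b8: attacked by Rb7.
Legal moves for Black: none.
In check with no legal moves → checkmate.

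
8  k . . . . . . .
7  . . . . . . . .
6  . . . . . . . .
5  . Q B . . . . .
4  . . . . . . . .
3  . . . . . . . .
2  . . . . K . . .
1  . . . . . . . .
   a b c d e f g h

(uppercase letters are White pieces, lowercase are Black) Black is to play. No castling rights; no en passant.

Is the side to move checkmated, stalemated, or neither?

Black to move; black king on a8.
In check: no.
King squares — a7: attacked by Bc5; b7: attacked by Qb5; b8: attacked by Qb5.
Legal moves for Black: none.
Not in check and no legal moves → stalemate.

stalemate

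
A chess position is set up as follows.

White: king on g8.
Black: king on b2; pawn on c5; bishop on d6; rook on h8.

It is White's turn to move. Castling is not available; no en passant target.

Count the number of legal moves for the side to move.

3

White to move; king on g8.
In check: yes, from the black rook on h8.
Legal moves: Kxh8, Kg7, Kf7.
Count: 3.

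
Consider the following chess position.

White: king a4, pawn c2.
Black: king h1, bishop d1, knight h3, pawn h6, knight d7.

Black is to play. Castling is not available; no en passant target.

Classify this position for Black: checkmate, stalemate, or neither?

Black to move; black king on h1.
In check: no.
Legal moves for Black include: Nf8, Nb8, Nf6, Nb6+, Ne5, Nc5+, Ng5, Nf4, Nf2, Ng1, Kh2, Kg2, Kg1, Bh5, Bg4, Bf3, Be2, Bxc2+, ... (list truncated; more exist).
Black has legal moves and is not in check → neither.

neither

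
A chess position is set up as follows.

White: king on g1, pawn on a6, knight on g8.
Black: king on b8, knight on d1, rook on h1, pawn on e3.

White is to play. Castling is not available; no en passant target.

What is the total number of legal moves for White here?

2

White to move; king on g1.
In check: yes, from the black rook on h1.
Legal moves: Kg2, Kxh1.
Count: 2.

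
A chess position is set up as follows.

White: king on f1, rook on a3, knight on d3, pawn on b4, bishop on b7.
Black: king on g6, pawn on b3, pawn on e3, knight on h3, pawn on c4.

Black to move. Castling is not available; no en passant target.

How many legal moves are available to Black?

Black to move; king on g6.
In check: no.
Legal moves: Kh7, Kg7, Kf7, Kh6, Kf6, Kh5, Kg5, Kf5, Ng5, Nf4, Nf2, Ng1, cxd3, c3, e2+, b2.
Count: 16.

16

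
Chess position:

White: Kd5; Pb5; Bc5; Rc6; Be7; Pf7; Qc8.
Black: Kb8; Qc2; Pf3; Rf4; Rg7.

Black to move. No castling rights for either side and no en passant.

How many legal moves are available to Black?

0

Black to move; king on b8.
In check: yes, from the white queen on c8.
Legal moves: none.
Count: 0.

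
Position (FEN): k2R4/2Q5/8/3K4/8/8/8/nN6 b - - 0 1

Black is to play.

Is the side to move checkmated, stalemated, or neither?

checkmate

Black to move; black king on a8.
In check: yes, from the white rook on d8.
King squares — a7: attacked by Qc7; b7: attacked by Qc7; b8: attacked by Qc7.
Legal moves for Black: none.
In check with no legal moves → checkmate.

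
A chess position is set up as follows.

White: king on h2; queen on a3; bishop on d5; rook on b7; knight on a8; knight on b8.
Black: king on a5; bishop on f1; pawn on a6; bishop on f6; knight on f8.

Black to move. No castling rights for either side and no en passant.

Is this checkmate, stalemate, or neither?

checkmate

Black to move; black king on a5.
In check: yes, from the white queen on a3.
King squares — a4: attacked by Qa3; b4: attacked by Qa3; b5: attacked by Rb7; a6: own pawn; b6: attacked by Rb7.
Legal moves for Black: none.
In check with no legal moves → checkmate.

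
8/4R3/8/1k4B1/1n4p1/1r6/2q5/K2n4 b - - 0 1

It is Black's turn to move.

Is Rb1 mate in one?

After Rb1: white king on a1; in check: yes, from the black rook on b1.
King squares — b1: attacked by Qc2; a2: attacked by Qc2; b2: attacked by Rb1.
White has no legal moves → checkmate.

yes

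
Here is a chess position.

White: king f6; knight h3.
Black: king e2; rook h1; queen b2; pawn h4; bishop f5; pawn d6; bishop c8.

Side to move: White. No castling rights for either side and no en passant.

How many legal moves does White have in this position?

White to move; king on f6.
In check: yes, from the black queen on b2.
Legal moves: Kf7, Ke7, Kg5.
Count: 3.

3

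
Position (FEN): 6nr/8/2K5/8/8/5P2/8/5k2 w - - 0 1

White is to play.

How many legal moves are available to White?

White to move; king on c6.
In check: no.
Legal moves: Kd7, Kc7, Kb7, Kd6, Kb6, Kd5, Kc5, Kb5, f4.
Count: 9.

9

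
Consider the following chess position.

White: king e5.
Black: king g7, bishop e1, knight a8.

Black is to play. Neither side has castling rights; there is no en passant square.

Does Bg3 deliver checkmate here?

no

After Bg3: white king on e5; in check: yes, from the black bishop on g3.
White has 5 legal replies: Ke6, Kf5, Kd5, Ke4, Kd4.
In check but a legal move exists → not checkmate.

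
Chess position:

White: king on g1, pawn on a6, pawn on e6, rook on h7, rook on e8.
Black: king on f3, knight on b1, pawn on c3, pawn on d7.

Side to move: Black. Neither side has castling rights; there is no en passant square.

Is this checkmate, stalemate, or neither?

neither

Black to move; black king on f3.
In check: no.
Legal moves for Black: Kg4, Kf4, Ke4, Kg3, Ke3, Ke2, Na3, Nd2, dxe6, d6, c2, d5.
Black has 12 legal moves and is not in check → neither.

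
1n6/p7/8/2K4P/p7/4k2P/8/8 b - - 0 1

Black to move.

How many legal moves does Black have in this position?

Black to move; king on e3.
In check: no.
Legal moves: Nd7+, Nc6, Na6+, Kf4, Ke4, Kf3, Kd3, Kf2, Ke2, Kd2, a6, a3, a5.
Count: 13.

13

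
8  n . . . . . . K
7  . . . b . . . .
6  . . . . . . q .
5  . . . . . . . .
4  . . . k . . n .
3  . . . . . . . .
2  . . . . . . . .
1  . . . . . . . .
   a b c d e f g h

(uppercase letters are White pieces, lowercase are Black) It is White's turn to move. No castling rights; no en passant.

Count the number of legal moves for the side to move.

0

White to move; king on h8.
In check: no.
Legal moves: none.
Count: 0.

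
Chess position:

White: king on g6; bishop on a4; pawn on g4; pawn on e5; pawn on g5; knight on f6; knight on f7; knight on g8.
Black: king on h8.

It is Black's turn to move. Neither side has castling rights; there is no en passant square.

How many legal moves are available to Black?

Black to move; king on h8.
In check: yes, from the white knight on f7.
Legal moves: none.
Count: 0.

0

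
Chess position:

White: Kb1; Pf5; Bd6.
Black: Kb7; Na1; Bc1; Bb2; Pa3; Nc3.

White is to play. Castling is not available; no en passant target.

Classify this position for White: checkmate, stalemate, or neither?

checkmate

White to move; white king on b1.
In check: yes, from the black knight on c3.
King squares — a1: attacked by Bb2; c1: attacked by Bb2; a2: attacked by Nc3; b2: attacked by Bc1; c2: attacked by Na1.
Legal moves for White: none.
In check with no legal moves → checkmate.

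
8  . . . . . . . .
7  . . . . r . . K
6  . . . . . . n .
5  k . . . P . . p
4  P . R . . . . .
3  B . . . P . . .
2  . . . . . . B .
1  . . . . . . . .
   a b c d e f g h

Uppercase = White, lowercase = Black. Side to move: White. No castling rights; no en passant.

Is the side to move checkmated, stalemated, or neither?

White to move; white king on h7.
In check: yes, from the black rook on e7.
Legal moves for White: Kg8, Kh6, Kxg6, Bxe7.
White is in check but has 4 legal moves → neither.

neither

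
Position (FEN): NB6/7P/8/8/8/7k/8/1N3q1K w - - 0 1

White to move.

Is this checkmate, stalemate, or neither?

White to move; white king on h1.
In check: yes, from the black queen on f1.
King squares — g1: attacked by Qf1; g2: attacked by Qf1; h2: attacked by Kh3.
Legal moves for White: none.
In check with no legal moves → checkmate.

checkmate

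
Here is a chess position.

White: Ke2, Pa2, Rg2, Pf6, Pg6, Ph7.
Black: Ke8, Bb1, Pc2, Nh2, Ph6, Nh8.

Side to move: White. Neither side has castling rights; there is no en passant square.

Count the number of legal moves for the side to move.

15

White to move; king on e2.
In check: no.
Legal moves: Rg5, Rg4, Rg3, Rxh2, Rf2, Rg1, Ke3, Kd3, Kf2, Kd2, Ke1, g7, f7+, a3, a4.
Count: 15.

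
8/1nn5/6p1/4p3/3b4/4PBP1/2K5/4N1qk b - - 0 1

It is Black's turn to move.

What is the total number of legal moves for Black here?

Black to move; king on h1.
In check: yes, from the white bishop on f3.
Legal moves: Kh2, Qg2+.
Count: 2.

2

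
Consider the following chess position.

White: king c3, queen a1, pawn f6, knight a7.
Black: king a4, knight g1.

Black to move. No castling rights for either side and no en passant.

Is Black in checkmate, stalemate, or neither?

checkmate

Black to move; black king on a4.
In check: yes, from the white queen on a1.
King squares — a3: attacked by Qa1; b3: attacked by Kc3; b4: attacked by Kc3; a5: attacked by Qa1; b5: attacked by Na7.
Legal moves for Black: none.
In check with no legal moves → checkmate.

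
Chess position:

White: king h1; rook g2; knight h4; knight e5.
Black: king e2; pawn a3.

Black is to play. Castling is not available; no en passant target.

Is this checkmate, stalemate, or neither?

Black to move; black king on e2.
In check: yes, from the white rook on g2.
King squares — d1: available; e1: available; f1: available; d2: attacked by Rg2; f2: attacked by Rg2; d3: attacked by Ne5; e3: available; f3: attacked by Nh4.
Legal moves for Black: Ke3, Kf1, Ke1, Kd1.
Black is in check but has 4 legal moves → neither.

neither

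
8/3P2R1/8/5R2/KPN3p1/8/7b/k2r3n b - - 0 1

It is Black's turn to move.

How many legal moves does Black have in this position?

23

Black to move; king on a1.
In check: no.
Legal moves: Bb8, Bc7, Bd6, Be5, Bf4, Bg3, Bg1, Ng3, Nf2, Rxd7, Rd6, Rd5, Rd4, Rd3, Rd2, Rg1, Rf1, Re1, Rc1, Rb1, Ka2, Kb1, g3.
Count: 23.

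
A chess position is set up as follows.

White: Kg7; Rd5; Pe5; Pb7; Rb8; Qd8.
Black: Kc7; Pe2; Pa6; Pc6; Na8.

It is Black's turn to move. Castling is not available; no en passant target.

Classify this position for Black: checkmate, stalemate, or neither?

checkmate

Black to move; black king on c7.
In check: yes, from the white queen on d8.
King squares — b6: attacked by Qd8; c6: own pawn; d6: attacked by Rd5; b7: attacked by Rb8; d7: attacked by Rd5; b8: attacked by Qd8; c8: attacked by Pb7; d8: attacked by Rd5.
Legal moves for Black: none.
In check with no legal moves → checkmate.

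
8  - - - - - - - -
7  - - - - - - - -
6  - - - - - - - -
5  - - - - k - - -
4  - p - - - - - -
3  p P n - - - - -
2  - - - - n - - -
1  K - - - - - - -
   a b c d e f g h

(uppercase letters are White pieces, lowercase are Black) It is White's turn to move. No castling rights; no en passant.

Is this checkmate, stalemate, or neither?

stalemate

White to move; white king on a1.
In check: no.
King squares — b1: attacked by Nc3; a2: attacked by Nc3; b2: attacked by Pa3.
Legal moves for White: none.
Not in check and no legal moves → stalemate.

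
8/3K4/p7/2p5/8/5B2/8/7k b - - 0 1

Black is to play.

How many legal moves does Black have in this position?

Black to move; king on h1.
In check: yes, from the white bishop on f3.
Legal moves: Kh2, Kg1.
Count: 2.

2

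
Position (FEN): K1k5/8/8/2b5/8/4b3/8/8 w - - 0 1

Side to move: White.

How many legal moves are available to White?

0

White to move; king on a8.
In check: no.
Legal moves: none.
Count: 0.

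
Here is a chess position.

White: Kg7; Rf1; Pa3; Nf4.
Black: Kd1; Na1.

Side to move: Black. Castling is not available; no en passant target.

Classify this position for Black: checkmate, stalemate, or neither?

Black to move; black king on d1.
In check: yes, from the white rook on f1.
King squares — c1: attacked by Rf1; e1: attacked by Rf1; c2: available; d2: available; e2: attacked by Nf4.
Legal moves for Black: Kd2, Kc2.
Black is in check but has 2 legal moves → neither.

neither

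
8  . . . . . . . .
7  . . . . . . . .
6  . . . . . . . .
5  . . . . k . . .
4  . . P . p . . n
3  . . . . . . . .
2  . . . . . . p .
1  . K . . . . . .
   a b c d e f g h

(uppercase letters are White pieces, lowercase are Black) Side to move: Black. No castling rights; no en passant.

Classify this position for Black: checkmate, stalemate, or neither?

Black to move; black king on e5.
In check: no.
Legal moves for Black: Kf6, Ke6, Kd6, Kf5, Kf4, Kd4, Ng6, Nf5, Nf3, e3, g1=Q+, g1=R+, g1=B, g1=N.
Black has 14 legal moves and is not in check → neither.

neither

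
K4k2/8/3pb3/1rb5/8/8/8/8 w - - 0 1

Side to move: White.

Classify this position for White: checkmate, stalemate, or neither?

White to move; white king on a8.
In check: no.
King squares — a7: attacked by Bc5; b7: attacked by Rb5; b8: attacked by Rb5.
Legal moves for White: none.
Not in check and no legal moves → stalemate.

stalemate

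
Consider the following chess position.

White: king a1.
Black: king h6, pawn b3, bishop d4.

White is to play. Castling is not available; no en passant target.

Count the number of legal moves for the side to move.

1

White to move; king on a1.
In check: yes, from the black bishop on d4.
Legal moves: Kb1.
Count: 1.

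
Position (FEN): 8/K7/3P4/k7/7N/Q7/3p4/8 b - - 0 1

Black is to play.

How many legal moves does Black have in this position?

Black to move; king on a5.
In check: yes, from the white queen on a3.
Legal moves: Kb5.
Count: 1.

1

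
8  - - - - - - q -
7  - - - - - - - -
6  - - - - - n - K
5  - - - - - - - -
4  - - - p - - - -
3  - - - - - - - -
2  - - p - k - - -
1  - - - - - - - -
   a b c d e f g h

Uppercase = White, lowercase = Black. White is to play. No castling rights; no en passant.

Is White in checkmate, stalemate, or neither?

stalemate

White to move; white king on h6.
In check: no.
King squares — g5: attacked by Qg8; h5: attacked by Nf6; g6: attacked by Qg8; g7: attacked by Qg8; h7: attacked by Nf6.
Legal moves for White: none.
Not in check and no legal moves → stalemate.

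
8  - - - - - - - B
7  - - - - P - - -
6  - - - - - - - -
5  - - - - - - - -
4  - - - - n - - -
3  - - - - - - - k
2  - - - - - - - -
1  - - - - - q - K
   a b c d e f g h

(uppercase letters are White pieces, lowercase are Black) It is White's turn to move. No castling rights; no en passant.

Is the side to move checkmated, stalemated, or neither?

White to move; white king on h1.
In check: yes, from the black queen on f1.
King squares — g1: attacked by Qf1; g2: attacked by Qf1; h2: attacked by Kh3.
Legal moves for White: none.
In check with no legal moves → checkmate.

checkmate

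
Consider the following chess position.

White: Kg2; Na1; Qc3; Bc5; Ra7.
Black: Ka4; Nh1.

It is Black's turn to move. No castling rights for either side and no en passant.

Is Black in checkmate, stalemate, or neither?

Black to move; black king on a4.
In check: yes, from the white rook on a7.
King squares — a3: attacked by Qc3; b3: attacked by Na1; b4: attacked by Qc3; a5: attacked by Qc3; b5: available.
Legal moves for Black: Kb5.
Black is in check but has 1 legal move → neither.

neither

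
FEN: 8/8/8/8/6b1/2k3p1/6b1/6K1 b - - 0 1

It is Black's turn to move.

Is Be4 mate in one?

After Be4: white king on g1; in check: no.
White is not in check, so this cannot be checkmate.

no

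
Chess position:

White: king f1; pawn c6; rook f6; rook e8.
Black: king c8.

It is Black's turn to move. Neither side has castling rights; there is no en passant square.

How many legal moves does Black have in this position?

Black to move; king on c8.
In check: yes, from the white rook on e8.
Legal moves: Kc7.
Count: 1.

1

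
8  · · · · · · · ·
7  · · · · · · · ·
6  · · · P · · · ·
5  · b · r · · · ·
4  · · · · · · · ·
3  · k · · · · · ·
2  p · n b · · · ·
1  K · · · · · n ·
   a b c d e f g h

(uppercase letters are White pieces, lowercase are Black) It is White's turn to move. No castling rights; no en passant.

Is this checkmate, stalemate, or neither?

White to move; white king on a1.
In check: yes, from the black knight on c2.
King squares — b1: attacked by Pa2; a2: attacked by Kb3; b2: attacked by Kb3.
Legal moves for White: none.
In check with no legal moves → checkmate.

checkmate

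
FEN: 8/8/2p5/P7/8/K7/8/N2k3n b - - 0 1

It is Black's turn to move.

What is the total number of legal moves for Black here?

7

Black to move; king on d1.
In check: no.
Legal moves: Ng3, Nf2, Ke2, Kd2, Ke1, Kc1, c5.
Count: 7.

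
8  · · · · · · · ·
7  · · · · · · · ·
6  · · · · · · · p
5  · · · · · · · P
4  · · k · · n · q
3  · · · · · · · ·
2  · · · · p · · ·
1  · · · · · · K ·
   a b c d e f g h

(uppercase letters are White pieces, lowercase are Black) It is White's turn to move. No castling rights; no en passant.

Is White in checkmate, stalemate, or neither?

stalemate

White to move; white king on g1.
In check: no.
King squares — f1: attacked by Pe2; h1: attacked by Qh4; f2: attacked by Qh4; g2: attacked by Nf4; h2: attacked by Qh4.
Legal moves for White: none.
Not in check and no legal moves → stalemate.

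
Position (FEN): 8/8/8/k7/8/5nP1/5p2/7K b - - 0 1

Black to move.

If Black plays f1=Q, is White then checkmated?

yes

After f1=Q: white king on h1; in check: yes, from the black queen on f1.
King squares — g1: attacked by Qf1; g2: attacked by Qf1; h2: attacked by Nf3.
White has no legal moves → checkmate.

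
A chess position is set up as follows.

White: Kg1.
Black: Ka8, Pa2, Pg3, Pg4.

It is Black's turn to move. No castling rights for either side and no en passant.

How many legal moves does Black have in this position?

Black to move; king on a8.
In check: no.
Legal moves: Kb8, Kb7, Ka7, g2, a1=Q+, a1=R+, a1=B, a1=N.
Count: 8.

8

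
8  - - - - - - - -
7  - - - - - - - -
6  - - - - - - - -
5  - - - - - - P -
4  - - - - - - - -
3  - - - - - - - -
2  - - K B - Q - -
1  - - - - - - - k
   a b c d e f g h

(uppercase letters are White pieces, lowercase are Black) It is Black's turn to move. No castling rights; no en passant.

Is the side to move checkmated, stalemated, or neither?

Black to move; black king on h1.
In check: no.
King squares — g1: attacked by Qf2; g2: attacked by Qf2; h2: attacked by Qf2.
Legal moves for Black: none.
Not in check and no legal moves → stalemate.

stalemate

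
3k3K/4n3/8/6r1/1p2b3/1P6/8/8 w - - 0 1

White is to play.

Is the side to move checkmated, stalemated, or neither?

White to move; white king on h8.
In check: no.
King squares — g7: attacked by Rg5; h7: attacked by Be4; g8: attacked by Rg5.
Legal moves for White: none.
Not in check and no legal moves → stalemate.

stalemate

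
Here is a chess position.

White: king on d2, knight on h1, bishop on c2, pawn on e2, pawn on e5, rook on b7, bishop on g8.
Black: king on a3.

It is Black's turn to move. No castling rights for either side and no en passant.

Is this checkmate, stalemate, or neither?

Black to move; black king on a3.
In check: no.
King squares — a2: attacked by Bg8; b2: attacked by Rb7; b3: attacked by Bc2; a4: attacked by Bc2; b4: attacked by Rb7.
Legal moves for Black: none.
Not in check and no legal moves → stalemate.

stalemate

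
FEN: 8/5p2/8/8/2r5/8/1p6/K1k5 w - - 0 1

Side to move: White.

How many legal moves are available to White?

White to move; king on a1.
In check: yes, from the black pawn on b2.
Legal moves: Ka2.
Count: 1.

1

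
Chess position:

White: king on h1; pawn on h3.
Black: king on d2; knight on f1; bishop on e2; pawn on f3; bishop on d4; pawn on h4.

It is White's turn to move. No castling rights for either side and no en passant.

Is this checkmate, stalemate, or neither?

White to move; white king on h1.
In check: no.
King squares — g1: attacked by Bd4; g2: attacked by Pf3; h2: attacked by Nf1.
Legal moves for White: none.
Not in check and no legal moves → stalemate.

stalemate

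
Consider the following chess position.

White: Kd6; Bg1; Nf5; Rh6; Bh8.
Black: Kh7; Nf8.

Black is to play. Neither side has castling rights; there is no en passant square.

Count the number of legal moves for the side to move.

1

Black to move; king on h7.
In check: yes, from the white rook on h6.
Legal moves: Kg8.
Count: 1.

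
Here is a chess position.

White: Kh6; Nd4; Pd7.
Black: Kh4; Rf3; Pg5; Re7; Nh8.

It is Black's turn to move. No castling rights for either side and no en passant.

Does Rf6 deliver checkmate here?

After Rf6: white king on h6; in check: yes, from the black rook on f6.
King squares — g5: attacked by Kh4; h5: attacked by Kh4; g6: attacked by Rf6; g7: attacked by Re7; h7: attacked by Re7.
White has no legal moves → checkmate.

yes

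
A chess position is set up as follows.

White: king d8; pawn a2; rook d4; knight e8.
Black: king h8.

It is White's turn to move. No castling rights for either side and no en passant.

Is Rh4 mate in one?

After Rh4: black king on h8; in check: yes, from the white rook on h4.
Black has 1 legal reply: Kg8.
In check but a legal move exists → not checkmate.

no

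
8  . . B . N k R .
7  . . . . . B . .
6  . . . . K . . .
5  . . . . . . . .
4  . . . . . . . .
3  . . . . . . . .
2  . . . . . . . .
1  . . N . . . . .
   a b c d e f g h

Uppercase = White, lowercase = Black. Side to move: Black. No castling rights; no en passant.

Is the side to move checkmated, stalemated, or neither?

checkmate

Black to move; black king on f8.
In check: yes, from the white rook on g8.
King squares — e7: attacked by Ke6; f7: attacked by Ke6; g7: attacked by Ne8; e8: attacked by Bf7; g8: attacked by Bf7.
Legal moves for Black: none.
In check with no legal moves → checkmate.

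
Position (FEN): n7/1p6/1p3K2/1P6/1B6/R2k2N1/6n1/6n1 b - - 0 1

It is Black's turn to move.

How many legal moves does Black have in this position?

3

Black to move; king on d3.
In check: yes, from the white rook on a3.
Legal moves: Kd4, Kc4, Kc2.
Count: 3.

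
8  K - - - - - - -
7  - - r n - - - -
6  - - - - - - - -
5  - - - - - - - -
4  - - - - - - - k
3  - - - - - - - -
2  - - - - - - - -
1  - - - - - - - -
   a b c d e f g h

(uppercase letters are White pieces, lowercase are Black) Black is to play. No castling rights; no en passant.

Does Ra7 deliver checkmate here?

no

After Ra7: white king on a8; in check: yes, from the black rook on a7.
White has 1 legal reply: Kxa7.
In check but a legal move exists → not checkmate.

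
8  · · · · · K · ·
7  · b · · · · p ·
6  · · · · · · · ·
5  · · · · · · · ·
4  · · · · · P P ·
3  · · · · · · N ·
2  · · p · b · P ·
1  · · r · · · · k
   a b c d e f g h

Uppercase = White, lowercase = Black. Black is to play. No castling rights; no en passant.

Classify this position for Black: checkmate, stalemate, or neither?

Black to move; black king on h1.
In check: yes, from the white knight on g3.
King squares — g1: available; g2: available; h2: available.
Legal moves for Black: Kh2, Kxg2, Kg1.
Black is in check but has 3 legal moves → neither.

neither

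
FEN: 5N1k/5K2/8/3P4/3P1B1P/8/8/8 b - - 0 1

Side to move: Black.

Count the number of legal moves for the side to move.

Black to move; king on h8.
In check: no.
Legal moves: none.
Count: 0.

0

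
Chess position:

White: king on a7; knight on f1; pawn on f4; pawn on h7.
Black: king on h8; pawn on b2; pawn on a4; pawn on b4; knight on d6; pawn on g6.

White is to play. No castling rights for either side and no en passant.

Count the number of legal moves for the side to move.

9

White to move; king on a7.
In check: no.
Legal moves: Kb8, Ka8, Kb6, Ka6, Ng3, Ne3, Nh2, Nd2, f5.
Count: 9.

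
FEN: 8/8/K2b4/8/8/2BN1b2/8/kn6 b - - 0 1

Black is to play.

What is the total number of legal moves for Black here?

2

Black to move; king on a1.
In check: yes, from the white bishop on c3.
Legal moves: Ka2, Nxc3.
Count: 2.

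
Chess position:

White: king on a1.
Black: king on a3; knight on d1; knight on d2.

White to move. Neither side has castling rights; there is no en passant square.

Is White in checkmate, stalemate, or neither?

stalemate

White to move; white king on a1.
In check: no.
King squares — b1: attacked by Nd2; a2: attacked by Ka3; b2: attacked by Nd1.
Legal moves for White: none.
Not in check and no legal moves → stalemate.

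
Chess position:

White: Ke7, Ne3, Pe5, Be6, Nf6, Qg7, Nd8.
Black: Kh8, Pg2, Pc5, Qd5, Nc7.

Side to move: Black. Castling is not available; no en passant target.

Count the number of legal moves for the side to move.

1

Black to move; king on h8.
In check: yes, from the white queen on g7.
Legal moves: Kxg7.
Count: 1.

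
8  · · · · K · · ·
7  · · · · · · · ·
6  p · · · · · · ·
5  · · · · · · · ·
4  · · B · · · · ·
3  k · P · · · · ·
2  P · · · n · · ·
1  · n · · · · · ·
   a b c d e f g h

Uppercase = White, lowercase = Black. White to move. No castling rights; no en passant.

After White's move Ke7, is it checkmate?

no

After Ke7: black king on a3; in check: no.
Black is not in check, so this cannot be checkmate.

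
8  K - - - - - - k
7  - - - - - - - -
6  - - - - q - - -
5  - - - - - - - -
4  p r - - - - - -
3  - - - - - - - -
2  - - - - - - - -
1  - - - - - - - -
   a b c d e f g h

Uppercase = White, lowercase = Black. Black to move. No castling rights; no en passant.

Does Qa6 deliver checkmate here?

After Qa6: white king on a8; in check: yes, from the black queen on a6.
King squares — a7: attacked by Qa6; b7: attacked by Rb4; b8: attacked by Rb4.
White has no legal moves → checkmate.

yes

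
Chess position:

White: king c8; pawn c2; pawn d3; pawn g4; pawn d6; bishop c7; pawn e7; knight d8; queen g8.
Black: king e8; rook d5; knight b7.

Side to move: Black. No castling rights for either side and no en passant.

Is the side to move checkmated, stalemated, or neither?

checkmate

Black to move; black king on e8.
In check: yes, from the white queen on g8.
King squares — d7: attacked by Kc8; e7: attacked by Pd6; f7: attacked by Nd8; d8: attacked by Bc7; f8: attacked by Pe7.
Legal moves for Black: none.
In check with no legal moves → checkmate.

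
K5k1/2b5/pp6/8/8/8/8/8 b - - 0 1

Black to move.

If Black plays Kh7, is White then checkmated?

After Kh7: white king on a8; in check: no.
White is not in check, so this cannot be checkmate.

no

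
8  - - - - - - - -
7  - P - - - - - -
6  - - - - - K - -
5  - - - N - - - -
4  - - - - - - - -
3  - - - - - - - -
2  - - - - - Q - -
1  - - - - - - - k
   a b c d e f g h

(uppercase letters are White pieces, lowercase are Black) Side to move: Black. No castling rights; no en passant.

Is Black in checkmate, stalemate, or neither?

Black to move; black king on h1.
In check: no.
King squares — g1: attacked by Qf2; g2: attacked by Qf2; h2: attacked by Qf2.
Legal moves for Black: none.
Not in check and no legal moves → stalemate.

stalemate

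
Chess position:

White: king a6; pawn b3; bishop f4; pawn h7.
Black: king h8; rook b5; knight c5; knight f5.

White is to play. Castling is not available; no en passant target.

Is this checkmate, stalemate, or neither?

White to move; white king on a6.
In check: yes, from the black knight on c5.
King squares — a5: attacked by Rb5; b5: available; b6: attacked by Rb5; a7: available; b7: attacked by Rb5.
Legal moves for White: Ka7, Kxb5.
White is in check but has 2 legal moves → neither.

neither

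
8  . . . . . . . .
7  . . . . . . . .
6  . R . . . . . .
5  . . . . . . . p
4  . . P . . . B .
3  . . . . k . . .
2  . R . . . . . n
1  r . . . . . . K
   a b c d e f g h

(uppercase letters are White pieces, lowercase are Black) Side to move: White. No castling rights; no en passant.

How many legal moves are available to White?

4

White to move; king on h1.
In check: yes, from the black rook on a1.
Legal moves: Kxh2, Kg2, Bd1, Rb1.
Count: 4.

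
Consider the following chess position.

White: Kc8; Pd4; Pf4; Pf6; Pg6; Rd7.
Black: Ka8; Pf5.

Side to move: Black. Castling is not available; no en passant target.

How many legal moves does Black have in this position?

Black to move; king on a8.
In check: no.
Legal moves: none.
Count: 0.

0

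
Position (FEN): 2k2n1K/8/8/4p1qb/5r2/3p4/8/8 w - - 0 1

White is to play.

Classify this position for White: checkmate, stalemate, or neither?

stalemate

White to move; white king on h8.
In check: no.
King squares — g7: attacked by Qg5; h7: attacked by Nf8; g8: attacked by Qg5.
Legal moves for White: none.
Not in check and no legal moves → stalemate.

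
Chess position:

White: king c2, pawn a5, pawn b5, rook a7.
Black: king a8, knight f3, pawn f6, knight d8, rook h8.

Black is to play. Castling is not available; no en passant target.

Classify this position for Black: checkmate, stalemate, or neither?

Black to move; black king on a8.
In check: yes, from the white rook on a7.
King squares — a7: available; b7: attacked by Ra7; b8: available.
Legal moves for Black: Kb8, Kxa7.
Black is in check but has 2 legal moves → neither.

neither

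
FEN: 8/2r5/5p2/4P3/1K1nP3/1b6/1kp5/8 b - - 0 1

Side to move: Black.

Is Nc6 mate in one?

After Nc6: white king on b4; in check: yes, from the black knight on c6.
White has 2 legal replies: Kc5, Kb5.
In check but a legal move exists → not checkmate.

no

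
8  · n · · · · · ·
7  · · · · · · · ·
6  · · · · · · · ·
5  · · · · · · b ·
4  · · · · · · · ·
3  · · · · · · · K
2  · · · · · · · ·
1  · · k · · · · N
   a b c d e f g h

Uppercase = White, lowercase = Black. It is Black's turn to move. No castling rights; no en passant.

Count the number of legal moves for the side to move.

16

Black to move; king on c1.
In check: no.
Legal moves: Nd7, Nc6, Na6, Bd8, Be7, Bh6, Bf6, Bh4, Bf4, Be3, Bd2, Kd2, Kc2, Kb2, Kd1, Kb1.
Count: 16.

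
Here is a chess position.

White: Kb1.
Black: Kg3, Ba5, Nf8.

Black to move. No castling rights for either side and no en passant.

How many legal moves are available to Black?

Black to move; king on g3.
In check: no.
Legal moves: Nh7, Nd7, Ng6, Ne6, Bd8, Bc7, Bb6, Bb4, Bc3, Bd2, Be1, Kh4, Kg4, Kf4, Kh3, Kf3, Kh2, Kg2, Kf2.
Count: 19.

19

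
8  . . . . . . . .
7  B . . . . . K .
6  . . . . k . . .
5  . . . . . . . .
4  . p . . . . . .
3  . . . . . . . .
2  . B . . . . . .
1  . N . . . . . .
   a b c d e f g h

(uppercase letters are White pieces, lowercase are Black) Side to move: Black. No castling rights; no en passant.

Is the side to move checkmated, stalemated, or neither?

Black to move; black king on e6.
In check: no.
Legal moves for Black: Ke7, Kd7, Kd6, Kf5, Kd5, b3.
Black has 6 legal moves and is not in check → neither.

neither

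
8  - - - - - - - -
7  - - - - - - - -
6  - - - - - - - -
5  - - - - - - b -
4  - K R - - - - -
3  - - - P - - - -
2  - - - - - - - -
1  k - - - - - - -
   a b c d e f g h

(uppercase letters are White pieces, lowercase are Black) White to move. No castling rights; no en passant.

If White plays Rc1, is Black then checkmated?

After Rc1: black king on a1; in check: yes, from the white rook on c1.
Black has 3 legal replies: Kb2, Ka2, Bxc1.
In check but a legal move exists → not checkmate.

no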